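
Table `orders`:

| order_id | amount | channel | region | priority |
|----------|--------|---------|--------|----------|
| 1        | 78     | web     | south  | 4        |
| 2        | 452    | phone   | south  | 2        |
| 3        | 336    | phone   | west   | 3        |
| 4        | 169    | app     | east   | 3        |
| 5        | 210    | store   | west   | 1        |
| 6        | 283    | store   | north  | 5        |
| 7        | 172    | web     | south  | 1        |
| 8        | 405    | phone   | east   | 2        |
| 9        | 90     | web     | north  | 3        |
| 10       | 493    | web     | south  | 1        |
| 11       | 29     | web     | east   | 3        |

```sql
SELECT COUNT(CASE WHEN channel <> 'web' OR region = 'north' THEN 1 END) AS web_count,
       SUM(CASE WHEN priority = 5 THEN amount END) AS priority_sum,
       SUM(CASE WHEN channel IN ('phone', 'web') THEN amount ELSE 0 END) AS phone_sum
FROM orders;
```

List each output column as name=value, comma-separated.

web_count=7, priority_sum=283, phone_sum=2055

[web_count: channel <> 'web' OR region = 'north']
order_id=1: ✗
order_id=2: ✓ → 1
order_id=3: ✓ → 1
order_id=4: ✓ → 1
order_id=5: ✓ → 1
order_id=6: ✓ → 1
order_id=7: ✗
order_id=8: ✓ → 1
order_id=9: ✓ → 1
order_id=10: ✗
order_id=11: ✗
web_count = COUNT(1, 1, 1, 1, 1, 1, 1) = 7
—
[priority_sum: priority = 5]
order_id=1: ✗
order_id=2: ✗
order_id=3: ✗
order_id=4: ✗
order_id=5: ✗
order_id=6: ✓ → 283
order_id=7: ✗
order_id=8: ✗
order_id=9: ✗
order_id=10: ✗
order_id=11: ✗
priority_sum = 283
—
[phone_sum: channel IN ('phone', 'web')]
order_id=1: ✓ → 78
order_id=2: ✓ → 452
order_id=3: ✓ → 336
order_id=4: ✗
order_id=5: ✗
order_id=6: ✗
order_id=7: ✓ → 172
order_id=8: ✓ → 405
order_id=9: ✓ → 90
order_id=10: ✓ → 493
order_id=11: ✓ → 29
phone_sum = 78 + 452 + 336 + 172 + 405 + 90 + 493 + 29 = 2055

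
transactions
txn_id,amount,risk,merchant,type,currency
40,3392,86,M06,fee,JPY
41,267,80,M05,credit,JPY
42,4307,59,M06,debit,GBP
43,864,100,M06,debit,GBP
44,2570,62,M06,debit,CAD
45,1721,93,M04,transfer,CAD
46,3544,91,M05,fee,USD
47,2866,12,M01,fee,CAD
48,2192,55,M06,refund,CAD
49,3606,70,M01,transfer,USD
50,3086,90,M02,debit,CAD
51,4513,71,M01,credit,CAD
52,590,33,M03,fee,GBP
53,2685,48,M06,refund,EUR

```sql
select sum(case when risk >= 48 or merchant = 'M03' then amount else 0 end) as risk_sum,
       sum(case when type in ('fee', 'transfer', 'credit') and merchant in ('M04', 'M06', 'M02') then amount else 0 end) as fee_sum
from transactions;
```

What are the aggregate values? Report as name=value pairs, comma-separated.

[risk_sum: risk >= 48 or merchant = 'M03']
txn_id=40: ✓ → 3392
txn_id=41: ✓ → 267
txn_id=42: ✓ → 4307
txn_id=43: ✓ → 864
txn_id=44: ✓ → 2570
txn_id=45: ✓ → 1721
txn_id=46: ✓ → 3544
txn_id=47: ✗
txn_id=48: ✓ → 2192
txn_id=49: ✓ → 3606
txn_id=50: ✓ → 3086
txn_id=51: ✓ → 4513
txn_id=52: ✓ → 590
txn_id=53: ✓ → 2685
risk_sum = 3392 + 267 + 4307 + 864 + 2570 + 1721 + 3544 + 2192 + 3606 + 3086 + 4513 + 590 + 2685 = 33337
—
[fee_sum: type in ('fee', 'transfer', 'credit') and merchant in ('M04', 'M06', 'M02')]
txn_id=40: ✓ → 3392
txn_id=41: ✗
txn_id=42: ✗
txn_id=43: ✗
txn_id=44: ✗
txn_id=45: ✓ → 1721
txn_id=46: ✗
txn_id=47: ✗
txn_id=48: ✗
txn_id=49: ✗
txn_id=50: ✗
txn_id=51: ✗
txn_id=52: ✗
txn_id=53: ✗
fee_sum = 3392 + 1721 = 5113

risk_sum=33337, fee_sum=5113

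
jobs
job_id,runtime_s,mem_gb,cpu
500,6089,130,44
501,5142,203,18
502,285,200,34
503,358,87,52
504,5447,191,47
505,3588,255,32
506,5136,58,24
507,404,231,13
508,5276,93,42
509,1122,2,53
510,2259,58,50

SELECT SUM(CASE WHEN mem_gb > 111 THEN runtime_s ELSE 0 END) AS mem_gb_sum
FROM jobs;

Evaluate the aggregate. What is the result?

job_id=500: ✓ → 6089
job_id=501: ✓ → 5142
job_id=502: ✓ → 285
job_id=503: ✗
job_id=504: ✓ → 5447
job_id=505: ✓ → 3588
job_id=506: ✗
job_id=507: ✓ → 404
job_id=508: ✗
job_id=509: ✗
job_id=510: ✗
mem_gb_sum = 6089 + 5142 + 285 + 5447 + 3588 + 404 = 20955

20955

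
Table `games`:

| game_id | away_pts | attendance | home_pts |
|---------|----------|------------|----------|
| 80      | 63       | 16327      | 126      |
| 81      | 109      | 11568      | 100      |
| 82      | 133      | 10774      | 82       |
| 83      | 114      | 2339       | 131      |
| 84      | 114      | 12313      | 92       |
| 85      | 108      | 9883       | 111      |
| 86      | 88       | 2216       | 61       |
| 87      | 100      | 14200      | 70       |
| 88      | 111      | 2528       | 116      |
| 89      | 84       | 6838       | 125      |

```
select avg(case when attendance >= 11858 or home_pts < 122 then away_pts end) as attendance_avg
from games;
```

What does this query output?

game_id=80: ✓ → 63
game_id=81: ✓ → 109
game_id=82: ✓ → 133
game_id=83: ✗
game_id=84: ✓ → 114
game_id=85: ✓ → 108
game_id=86: ✓ → 88
game_id=87: ✓ → 100
game_id=88: ✓ → 111
game_id=89: ✗
attendance_avg = (63 + 109 + 133 + 114 + 108 + 88 + 100 + 111) / 8 = 103.25

103.25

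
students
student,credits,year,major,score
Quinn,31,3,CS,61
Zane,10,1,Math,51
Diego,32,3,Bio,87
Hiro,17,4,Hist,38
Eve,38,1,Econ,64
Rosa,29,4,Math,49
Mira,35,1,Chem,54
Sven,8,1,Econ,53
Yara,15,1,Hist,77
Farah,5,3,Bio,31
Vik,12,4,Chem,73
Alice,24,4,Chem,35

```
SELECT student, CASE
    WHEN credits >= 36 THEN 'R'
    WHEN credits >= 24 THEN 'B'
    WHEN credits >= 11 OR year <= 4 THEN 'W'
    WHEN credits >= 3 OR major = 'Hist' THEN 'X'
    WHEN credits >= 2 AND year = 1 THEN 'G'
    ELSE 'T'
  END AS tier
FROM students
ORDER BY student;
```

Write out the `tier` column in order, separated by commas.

student=Alice: credits >= 24 → B
student=Diego: credits >= 24 → B
student=Eve: credits >= 36 → R
student=Farah: credits >= 11 OR year <= 4 → W
student=Hiro: credits >= 11 OR year <= 4 → W
student=Mira: credits >= 24 → B
student=Quinn: credits >= 24 → B
student=Rosa: credits >= 24 → B
student=Sven: credits >= 11 OR year <= 4 → W
student=Vik: credits >= 11 OR year <= 4 → W
student=Yara: credits >= 11 OR year <= 4 → W
student=Zane: credits >= 11 OR year <= 4 → W

B, B, R, W, W, B, B, B, W, W, W, W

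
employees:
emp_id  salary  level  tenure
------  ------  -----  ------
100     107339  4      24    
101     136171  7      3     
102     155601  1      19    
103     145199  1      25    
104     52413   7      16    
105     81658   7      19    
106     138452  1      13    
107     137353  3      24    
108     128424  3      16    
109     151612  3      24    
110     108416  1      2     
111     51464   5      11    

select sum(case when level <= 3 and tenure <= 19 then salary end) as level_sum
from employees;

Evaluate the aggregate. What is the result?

530893

emp_id=100: ✗
emp_id=101: ✗
emp_id=102: ✓ → 155601
emp_id=103: ✗
emp_id=104: ✗
emp_id=105: ✗
emp_id=106: ✓ → 138452
emp_id=107: ✗
emp_id=108: ✓ → 128424
emp_id=109: ✗
emp_id=110: ✓ → 108416
emp_id=111: ✗
level_sum = 155601 + 138452 + 128424 + 108416 = 530893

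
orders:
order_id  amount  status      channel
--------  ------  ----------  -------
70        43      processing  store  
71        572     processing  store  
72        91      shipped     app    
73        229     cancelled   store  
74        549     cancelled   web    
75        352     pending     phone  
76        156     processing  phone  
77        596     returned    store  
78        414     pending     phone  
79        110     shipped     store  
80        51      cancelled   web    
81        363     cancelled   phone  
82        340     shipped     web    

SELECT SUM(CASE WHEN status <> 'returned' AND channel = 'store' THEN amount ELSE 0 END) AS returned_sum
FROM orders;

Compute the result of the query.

order_id=70: ✓ → 43
order_id=71: ✓ → 572
order_id=72: ✗
order_id=73: ✓ → 229
order_id=74: ✗
order_id=75: ✗
order_id=76: ✗
order_id=77: ✗
order_id=78: ✗
order_id=79: ✓ → 110
order_id=80: ✗
order_id=81: ✗
order_id=82: ✗
returned_sum = 43 + 572 + 229 + 110 = 954

954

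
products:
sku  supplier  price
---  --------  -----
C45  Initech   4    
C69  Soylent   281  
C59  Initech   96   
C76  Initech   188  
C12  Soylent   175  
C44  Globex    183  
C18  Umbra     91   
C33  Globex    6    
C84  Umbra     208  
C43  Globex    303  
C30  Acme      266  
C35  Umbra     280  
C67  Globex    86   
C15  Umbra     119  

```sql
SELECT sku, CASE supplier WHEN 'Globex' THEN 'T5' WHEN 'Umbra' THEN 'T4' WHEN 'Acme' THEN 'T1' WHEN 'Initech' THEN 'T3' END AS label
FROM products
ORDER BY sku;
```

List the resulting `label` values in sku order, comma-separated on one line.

NULL, T4, T4, T1, T5, T4, T5, T5, T3, T3, T5, NULL, T3, T4

sku=C12: (no match → NULL) → NULL
sku=C15: supplier='Umbra' → T4
sku=C18: supplier='Umbra' → T4
sku=C30: supplier='Acme' → T1
sku=C33: supplier='Globex' → T5
sku=C35: supplier='Umbra' → T4
sku=C43: supplier='Globex' → T5
sku=C44: supplier='Globex' → T5
sku=C45: supplier='Initech' → T3
sku=C59: supplier='Initech' → T3
sku=C67: supplier='Globex' → T5
sku=C69: (no match → NULL) → NULL
sku=C76: supplier='Initech' → T3
sku=C84: supplier='Umbra' → T4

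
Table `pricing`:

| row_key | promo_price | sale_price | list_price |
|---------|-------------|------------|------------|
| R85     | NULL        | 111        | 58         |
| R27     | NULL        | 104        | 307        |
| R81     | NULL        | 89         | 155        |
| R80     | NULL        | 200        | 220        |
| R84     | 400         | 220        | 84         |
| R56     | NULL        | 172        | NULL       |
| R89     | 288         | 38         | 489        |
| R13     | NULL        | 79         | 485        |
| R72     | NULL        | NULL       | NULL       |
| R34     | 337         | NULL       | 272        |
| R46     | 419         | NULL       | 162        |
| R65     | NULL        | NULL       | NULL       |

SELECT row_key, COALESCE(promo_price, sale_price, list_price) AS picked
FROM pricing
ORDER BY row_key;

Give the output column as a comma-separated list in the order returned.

row_key=R13: promo_price=NULL, sale_price=79 → 79
row_key=R27: promo_price=NULL, sale_price=104 → 104
row_key=R34: promo_price=337 → 337
row_key=R46: promo_price=419 → 419
row_key=R56: promo_price=NULL, sale_price=172 → 172
row_key=R65: promo_price=NULL, sale_price=NULL, list_price=NULL (all NULL) → NULL
row_key=R72: promo_price=NULL, sale_price=NULL, list_price=NULL (all NULL) → NULL
row_key=R80: promo_price=NULL, sale_price=200 → 200
row_key=R81: promo_price=NULL, sale_price=89 → 89
row_key=R84: promo_price=400 → 400
row_key=R85: promo_price=NULL, sale_price=111 → 111
row_key=R89: promo_price=288 → 288

79, 104, 337, 419, 172, NULL, NULL, 200, 89, 400, 111, 288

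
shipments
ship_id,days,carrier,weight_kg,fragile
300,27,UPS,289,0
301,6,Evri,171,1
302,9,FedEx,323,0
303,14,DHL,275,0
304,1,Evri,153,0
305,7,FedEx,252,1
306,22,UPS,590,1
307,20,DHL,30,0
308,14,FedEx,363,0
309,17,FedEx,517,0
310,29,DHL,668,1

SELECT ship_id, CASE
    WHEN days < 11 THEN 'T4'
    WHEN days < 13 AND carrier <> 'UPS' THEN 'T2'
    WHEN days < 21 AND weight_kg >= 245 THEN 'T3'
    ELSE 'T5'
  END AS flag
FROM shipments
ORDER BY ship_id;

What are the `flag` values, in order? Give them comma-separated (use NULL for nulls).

ship_id=300: ELSE → T5
ship_id=301: days < 11 → T4
ship_id=302: days < 11 → T4
ship_id=303: days < 21 AND weight_kg >= 245 → T3
ship_id=304: days < 11 → T4
ship_id=305: days < 11 → T4
ship_id=306: ELSE → T5
ship_id=307: ELSE → T5
ship_id=308: days < 21 AND weight_kg >= 245 → T3
ship_id=309: days < 21 AND weight_kg >= 245 → T3
ship_id=310: ELSE → T5

T5, T4, T4, T3, T4, T4, T5, T5, T3, T3, T5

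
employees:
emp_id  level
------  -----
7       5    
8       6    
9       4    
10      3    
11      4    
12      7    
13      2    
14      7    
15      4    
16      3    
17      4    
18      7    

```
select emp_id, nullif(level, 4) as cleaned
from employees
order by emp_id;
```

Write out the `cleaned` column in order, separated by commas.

emp_id=7: level=5 vs 4: differ → 5
emp_id=8: level=6 vs 4: differ → 6
emp_id=9: level=4 vs 4: equal → NULL
emp_id=10: level=3 vs 4: differ → 3
emp_id=11: level=4 vs 4: equal → NULL
emp_id=12: level=7 vs 4: differ → 7
emp_id=13: level=2 vs 4: differ → 2
emp_id=14: level=7 vs 4: differ → 7
emp_id=15: level=4 vs 4: equal → NULL
emp_id=16: level=3 vs 4: differ → 3
emp_id=17: level=4 vs 4: equal → NULL
emp_id=18: level=7 vs 4: differ → 7

5, 6, NULL, 3, NULL, 7, 2, 7, NULL, 3, NULL, 7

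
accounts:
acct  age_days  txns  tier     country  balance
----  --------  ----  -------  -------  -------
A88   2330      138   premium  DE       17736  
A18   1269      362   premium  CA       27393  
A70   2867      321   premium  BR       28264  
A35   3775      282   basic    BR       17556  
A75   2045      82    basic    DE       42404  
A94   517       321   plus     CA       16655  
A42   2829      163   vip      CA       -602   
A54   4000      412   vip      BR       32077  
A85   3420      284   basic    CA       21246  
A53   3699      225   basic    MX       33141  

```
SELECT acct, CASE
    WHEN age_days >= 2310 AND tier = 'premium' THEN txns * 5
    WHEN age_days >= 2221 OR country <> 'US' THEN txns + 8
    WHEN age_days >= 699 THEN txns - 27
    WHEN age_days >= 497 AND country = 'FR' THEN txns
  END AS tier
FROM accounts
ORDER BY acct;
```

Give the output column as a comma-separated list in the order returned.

acct=A18: age_days >= 2221 OR country <> 'US' → 370
acct=A35: age_days >= 2221 OR country <> 'US' → 290
acct=A42: age_days >= 2221 OR country <> 'US' → 171
acct=A53: age_days >= 2221 OR country <> 'US' → 233
acct=A54: age_days >= 2221 OR country <> 'US' → 420
acct=A70: age_days >= 2310 AND tier = 'premium' → 1605
acct=A75: age_days >= 2221 OR country <> 'US' → 90
acct=A85: age_days >= 2221 OR country <> 'US' → 292
acct=A88: age_days >= 2310 AND tier = 'premium' → 690
acct=A94: age_days >= 2221 OR country <> 'US' → 329

370, 290, 171, 233, 420, 1605, 90, 292, 690, 329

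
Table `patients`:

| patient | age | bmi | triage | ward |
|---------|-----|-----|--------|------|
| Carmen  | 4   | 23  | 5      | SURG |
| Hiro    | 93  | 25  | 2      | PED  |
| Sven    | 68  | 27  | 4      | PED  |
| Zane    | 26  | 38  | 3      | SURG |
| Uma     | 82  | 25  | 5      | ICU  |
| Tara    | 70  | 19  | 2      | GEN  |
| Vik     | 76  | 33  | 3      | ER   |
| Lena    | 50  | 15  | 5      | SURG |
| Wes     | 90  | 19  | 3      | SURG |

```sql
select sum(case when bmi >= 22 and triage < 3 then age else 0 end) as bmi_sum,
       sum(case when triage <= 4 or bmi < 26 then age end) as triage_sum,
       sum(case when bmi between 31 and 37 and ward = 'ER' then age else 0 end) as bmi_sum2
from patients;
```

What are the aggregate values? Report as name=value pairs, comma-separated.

bmi_sum=93, triage_sum=559, bmi_sum2=76

[bmi_sum: bmi >= 22 and triage < 3]
patient=Carmen: ✗
patient=Hiro: ✓ → 93
patient=Sven: ✗
patient=Zane: ✗
patient=Uma: ✗
patient=Tara: ✗
patient=Vik: ✗
patient=Lena: ✗
patient=Wes: ✗
bmi_sum = 93
—
[triage_sum: triage <= 4 or bmi < 26]
patient=Carmen: ✓ → 4
patient=Hiro: ✓ → 93
patient=Sven: ✓ → 68
patient=Zane: ✓ → 26
patient=Uma: ✓ → 82
patient=Tara: ✓ → 70
patient=Vik: ✓ → 76
patient=Lena: ✓ → 50
patient=Wes: ✓ → 90
triage_sum = 4 + 93 + 68 + 26 + 82 + 70 + 76 + 50 + 90 = 559
—
[bmi_sum2: bmi between 31 and 37 and ward = 'ER']
patient=Carmen: ✗
patient=Hiro: ✗
patient=Sven: ✗
patient=Zane: ✗
patient=Uma: ✗
patient=Tara: ✗
patient=Vik: ✓ → 76
patient=Lena: ✗
patient=Wes: ✗
bmi_sum2 = 76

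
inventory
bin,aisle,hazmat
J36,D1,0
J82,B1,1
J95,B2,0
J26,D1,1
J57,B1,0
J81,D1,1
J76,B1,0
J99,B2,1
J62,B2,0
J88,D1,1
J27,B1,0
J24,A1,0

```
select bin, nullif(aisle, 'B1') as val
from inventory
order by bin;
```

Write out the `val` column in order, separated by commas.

A1, D1, NULL, D1, NULL, B2, NULL, D1, NULL, D1, B2, B2

bin=J24: aisle=A1 vs B1: differ → A1
bin=J26: aisle=D1 vs B1: differ → D1
bin=J27: aisle=B1 vs B1: equal → NULL
bin=J36: aisle=D1 vs B1: differ → D1
bin=J57: aisle=B1 vs B1: equal → NULL
bin=J62: aisle=B2 vs B1: differ → B2
bin=J76: aisle=B1 vs B1: equal → NULL
bin=J81: aisle=D1 vs B1: differ → D1
bin=J82: aisle=B1 vs B1: equal → NULL
bin=J88: aisle=D1 vs B1: differ → D1
bin=J95: aisle=B2 vs B1: differ → B2
bin=J99: aisle=B2 vs B1: differ → B2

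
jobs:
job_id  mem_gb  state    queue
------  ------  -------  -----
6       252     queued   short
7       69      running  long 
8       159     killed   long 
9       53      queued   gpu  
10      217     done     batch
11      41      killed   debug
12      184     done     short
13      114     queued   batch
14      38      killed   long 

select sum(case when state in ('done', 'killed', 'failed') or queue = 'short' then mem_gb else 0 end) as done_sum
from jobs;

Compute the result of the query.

job_id=6: ✓ → 252
job_id=7: ✗
job_id=8: ✓ → 159
job_id=9: ✗
job_id=10: ✓ → 217
job_id=11: ✓ → 41
job_id=12: ✓ → 184
job_id=13: ✗
job_id=14: ✓ → 38
done_sum = 252 + 159 + 217 + 41 + 184 + 38 = 891

891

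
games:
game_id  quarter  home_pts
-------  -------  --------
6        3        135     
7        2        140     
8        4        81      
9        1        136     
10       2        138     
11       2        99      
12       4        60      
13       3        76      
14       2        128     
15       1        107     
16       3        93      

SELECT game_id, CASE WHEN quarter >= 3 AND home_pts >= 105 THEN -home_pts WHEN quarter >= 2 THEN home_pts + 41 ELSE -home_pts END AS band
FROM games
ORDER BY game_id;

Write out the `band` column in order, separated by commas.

-135, 181, 122, -136, 179, 140, 101, 117, 169, -107, 134

game_id=6: quarter >= 3 AND home_pts >= 105 → -135
game_id=7: quarter >= 2 → 181
game_id=8: quarter >= 2 → 122
game_id=9: ELSE → -136
game_id=10: quarter >= 2 → 179
game_id=11: quarter >= 2 → 140
game_id=12: quarter >= 2 → 101
game_id=13: quarter >= 2 → 117
game_id=14: quarter >= 2 → 169
game_id=15: ELSE → -107
game_id=16: quarter >= 2 → 134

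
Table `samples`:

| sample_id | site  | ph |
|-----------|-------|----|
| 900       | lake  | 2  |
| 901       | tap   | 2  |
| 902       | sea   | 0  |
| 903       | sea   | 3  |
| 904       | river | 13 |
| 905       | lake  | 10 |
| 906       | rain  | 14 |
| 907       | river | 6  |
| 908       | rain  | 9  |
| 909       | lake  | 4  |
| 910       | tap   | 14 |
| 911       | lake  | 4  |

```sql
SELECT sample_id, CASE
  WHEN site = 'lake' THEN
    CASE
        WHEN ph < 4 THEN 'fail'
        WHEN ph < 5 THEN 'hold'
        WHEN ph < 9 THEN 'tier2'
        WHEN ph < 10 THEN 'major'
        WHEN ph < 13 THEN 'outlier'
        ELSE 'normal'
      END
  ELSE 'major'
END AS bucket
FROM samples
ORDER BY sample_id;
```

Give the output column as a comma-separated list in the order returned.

fail, major, major, major, major, outlier, major, major, major, hold, major, hold

sample_id=900: site='lake' → inner[ph < 4] → fail
sample_id=901: site='tap' → outer ELSE → major
sample_id=902: site='sea' → outer ELSE → major
sample_id=903: site='sea' → outer ELSE → major
sample_id=904: site='river' → outer ELSE → major
sample_id=905: site='lake' → inner[ph < 13] → outlier
sample_id=906: site='rain' → outer ELSE → major
sample_id=907: site='river' → outer ELSE → major
sample_id=908: site='rain' → outer ELSE → major
sample_id=909: site='lake' → inner[ph < 5] → hold
sample_id=910: site='tap' → outer ELSE → major
sample_id=911: site='lake' → inner[ph < 5] → hold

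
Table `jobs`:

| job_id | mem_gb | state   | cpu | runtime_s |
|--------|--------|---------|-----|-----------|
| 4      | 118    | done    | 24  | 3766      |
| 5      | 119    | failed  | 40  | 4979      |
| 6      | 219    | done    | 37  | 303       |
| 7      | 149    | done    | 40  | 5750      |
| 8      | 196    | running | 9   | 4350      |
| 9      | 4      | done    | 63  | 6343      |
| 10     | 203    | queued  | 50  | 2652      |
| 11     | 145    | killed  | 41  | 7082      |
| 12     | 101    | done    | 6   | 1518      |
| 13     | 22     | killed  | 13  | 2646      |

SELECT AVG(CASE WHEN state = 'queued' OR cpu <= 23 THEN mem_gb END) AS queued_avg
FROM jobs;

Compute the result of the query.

130.5

job_id=4: ✗
job_id=5: ✗
job_id=6: ✗
job_id=7: ✗
job_id=8: ✓ → 196
job_id=9: ✗
job_id=10: ✓ → 203
job_id=11: ✗
job_id=12: ✓ → 101
job_id=13: ✓ → 22
queued_avg = (196 + 203 + 101 + 22) / 4 = 130.5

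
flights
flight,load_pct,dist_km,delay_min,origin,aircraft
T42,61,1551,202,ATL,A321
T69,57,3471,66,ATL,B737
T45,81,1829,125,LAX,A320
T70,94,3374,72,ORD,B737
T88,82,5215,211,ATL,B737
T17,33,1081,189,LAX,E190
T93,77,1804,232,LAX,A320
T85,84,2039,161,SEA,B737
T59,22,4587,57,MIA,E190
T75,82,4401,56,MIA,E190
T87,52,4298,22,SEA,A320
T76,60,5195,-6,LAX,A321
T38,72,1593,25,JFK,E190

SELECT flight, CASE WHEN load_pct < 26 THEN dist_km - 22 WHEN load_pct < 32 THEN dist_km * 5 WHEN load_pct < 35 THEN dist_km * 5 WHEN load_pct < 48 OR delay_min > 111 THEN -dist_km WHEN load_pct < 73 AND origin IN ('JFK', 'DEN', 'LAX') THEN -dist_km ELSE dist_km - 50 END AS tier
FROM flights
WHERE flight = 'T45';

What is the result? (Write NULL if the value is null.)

flight = T45: load_pct=81, dist_km=1829, delay_min=125, origin=LAX, aircraft=A320.
load_pct < 26 → false
load_pct < 32 → false
load_pct < 35 → false
load_pct < 48 OR delay_min > 111 → true → -1829

-1829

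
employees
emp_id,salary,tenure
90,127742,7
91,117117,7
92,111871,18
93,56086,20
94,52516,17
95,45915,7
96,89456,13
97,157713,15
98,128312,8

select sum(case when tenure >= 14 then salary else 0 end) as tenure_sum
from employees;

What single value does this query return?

emp_id=90: ✗
emp_id=91: ✗
emp_id=92: ✓ → 111871
emp_id=93: ✓ → 56086
emp_id=94: ✓ → 52516
emp_id=95: ✗
emp_id=96: ✗
emp_id=97: ✓ → 157713
emp_id=98: ✗
tenure_sum = 111871 + 56086 + 52516 + 157713 = 378186

378186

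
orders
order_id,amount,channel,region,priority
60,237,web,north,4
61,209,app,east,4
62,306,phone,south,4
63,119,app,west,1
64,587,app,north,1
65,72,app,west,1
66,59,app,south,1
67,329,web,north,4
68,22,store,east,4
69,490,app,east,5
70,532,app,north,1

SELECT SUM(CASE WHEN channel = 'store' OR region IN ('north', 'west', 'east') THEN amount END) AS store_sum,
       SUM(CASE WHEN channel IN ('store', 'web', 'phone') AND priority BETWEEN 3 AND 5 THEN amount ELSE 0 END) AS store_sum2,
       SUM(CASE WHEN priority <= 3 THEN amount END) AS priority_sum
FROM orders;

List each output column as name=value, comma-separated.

[store_sum: channel = 'store' OR region IN ('north', 'west', 'east')]
order_id=60: ✓ → 237
order_id=61: ✓ → 209
order_id=62: ✗
order_id=63: ✓ → 119
order_id=64: ✓ → 587
order_id=65: ✓ → 72
order_id=66: ✗
order_id=67: ✓ → 329
order_id=68: ✓ → 22
order_id=69: ✓ → 490
order_id=70: ✓ → 532
store_sum = 237 + 209 + 119 + 587 + 72 + 329 + 22 + 490 + 532 = 2597
—
[store_sum2: channel IN ('store', 'web', 'phone') AND priority BETWEEN 3 AND 5]
order_id=60: ✓ → 237
order_id=61: ✗
order_id=62: ✓ → 306
order_id=63: ✗
order_id=64: ✗
order_id=65: ✗
order_id=66: ✗
order_id=67: ✓ → 329
order_id=68: ✓ → 22
order_id=69: ✗
order_id=70: ✗
store_sum2 = 237 + 306 + 329 + 22 = 894
—
[priority_sum: priority <= 3]
order_id=60: ✗
order_id=61: ✗
order_id=62: ✗
order_id=63: ✓ → 119
order_id=64: ✓ → 587
order_id=65: ✓ → 72
order_id=66: ✓ → 59
order_id=67: ✗
order_id=68: ✗
order_id=69: ✗
order_id=70: ✓ → 532
priority_sum = 119 + 587 + 72 + 59 + 532 = 1369

store_sum=2597, store_sum2=894, priority_sum=1369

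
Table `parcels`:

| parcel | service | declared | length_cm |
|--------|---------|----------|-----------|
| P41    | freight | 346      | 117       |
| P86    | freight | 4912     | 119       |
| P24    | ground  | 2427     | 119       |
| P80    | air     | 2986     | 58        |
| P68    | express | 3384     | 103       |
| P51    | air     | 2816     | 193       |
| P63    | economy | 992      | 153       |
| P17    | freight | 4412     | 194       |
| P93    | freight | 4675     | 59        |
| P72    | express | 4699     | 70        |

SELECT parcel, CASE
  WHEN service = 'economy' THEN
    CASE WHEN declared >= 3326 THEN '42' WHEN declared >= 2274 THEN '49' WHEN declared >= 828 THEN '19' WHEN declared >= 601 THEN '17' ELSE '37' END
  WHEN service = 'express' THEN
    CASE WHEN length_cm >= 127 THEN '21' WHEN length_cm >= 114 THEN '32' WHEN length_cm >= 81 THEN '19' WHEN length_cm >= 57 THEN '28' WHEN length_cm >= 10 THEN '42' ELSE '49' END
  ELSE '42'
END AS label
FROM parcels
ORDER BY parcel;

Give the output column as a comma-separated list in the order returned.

42, 42, 42, 42, 19, 19, 28, 42, 42, 42

parcel=P17: service='freight' → outer ELSE → 42
parcel=P24: service='ground' → outer ELSE → 42
parcel=P41: service='freight' → outer ELSE → 42
parcel=P51: service='air' → outer ELSE → 42
parcel=P63: service='economy' → inner[declared >= 828] → 19
parcel=P68: service='express' → inner[length_cm >= 81] → 19
parcel=P72: service='express' → inner[length_cm >= 57] → 28
parcel=P80: service='air' → outer ELSE → 42
parcel=P86: service='freight' → outer ELSE → 42
parcel=P93: service='freight' → outer ELSE → 42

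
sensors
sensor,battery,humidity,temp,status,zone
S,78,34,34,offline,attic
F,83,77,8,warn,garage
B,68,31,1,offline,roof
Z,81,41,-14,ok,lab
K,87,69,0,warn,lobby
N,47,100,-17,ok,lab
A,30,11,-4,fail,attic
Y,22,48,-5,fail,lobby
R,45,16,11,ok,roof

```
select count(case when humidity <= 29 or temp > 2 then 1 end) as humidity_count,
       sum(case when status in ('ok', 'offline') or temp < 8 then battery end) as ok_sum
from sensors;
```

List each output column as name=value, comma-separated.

humidity_count=4, ok_sum=458

[humidity_count: humidity <= 29 or temp > 2]
sensor=S: ✓ → 1
sensor=F: ✓ → 1
sensor=B: ✗
sensor=Z: ✗
sensor=K: ✗
sensor=N: ✗
sensor=A: ✓ → 1
sensor=Y: ✗
sensor=R: ✓ → 1
humidity_count = COUNT(1, 1, 1, 1) = 4
—
[ok_sum: status in ('ok', 'offline') or temp < 8]
sensor=S: ✓ → 78
sensor=F: ✗
sensor=B: ✓ → 68
sensor=Z: ✓ → 81
sensor=K: ✓ → 87
sensor=N: ✓ → 47
sensor=A: ✓ → 30
sensor=Y: ✓ → 22
sensor=R: ✓ → 45
ok_sum = 78 + 68 + 81 + 87 + 47 + 30 + 22 + 45 = 458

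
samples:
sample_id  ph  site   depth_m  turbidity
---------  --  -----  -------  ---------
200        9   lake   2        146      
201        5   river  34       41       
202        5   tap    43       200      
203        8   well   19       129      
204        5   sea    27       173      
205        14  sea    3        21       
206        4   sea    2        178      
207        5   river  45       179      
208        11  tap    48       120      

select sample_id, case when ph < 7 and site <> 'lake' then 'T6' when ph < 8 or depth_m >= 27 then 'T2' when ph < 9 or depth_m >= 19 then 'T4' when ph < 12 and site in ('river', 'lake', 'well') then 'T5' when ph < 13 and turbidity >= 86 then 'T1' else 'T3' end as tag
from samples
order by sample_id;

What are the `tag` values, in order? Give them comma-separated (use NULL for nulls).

T5, T6, T6, T4, T6, T3, T6, T6, T2

sample_id=200: ph < 12 and site in ('river', 'lake', 'well') → T5
sample_id=201: ph < 7 and site <> 'lake' → T6
sample_id=202: ph < 7 and site <> 'lake' → T6
sample_id=203: ph < 9 or depth_m >= 19 → T4
sample_id=204: ph < 7 and site <> 'lake' → T6
sample_id=205: ELSE → T3
sample_id=206: ph < 7 and site <> 'lake' → T6
sample_id=207: ph < 7 and site <> 'lake' → T6
sample_id=208: ph < 8 or depth_m >= 27 → T2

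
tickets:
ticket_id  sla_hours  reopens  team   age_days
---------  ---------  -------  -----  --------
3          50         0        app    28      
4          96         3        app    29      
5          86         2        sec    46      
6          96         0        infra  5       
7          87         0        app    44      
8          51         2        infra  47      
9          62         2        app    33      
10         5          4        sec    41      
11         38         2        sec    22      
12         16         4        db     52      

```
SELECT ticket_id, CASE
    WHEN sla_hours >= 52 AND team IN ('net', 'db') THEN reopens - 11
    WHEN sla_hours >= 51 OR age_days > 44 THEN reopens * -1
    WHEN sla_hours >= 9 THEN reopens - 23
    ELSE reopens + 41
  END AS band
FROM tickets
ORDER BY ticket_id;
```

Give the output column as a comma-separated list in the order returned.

-23, -3, -2, 0, 0, -2, -2, 45, -21, -4

ticket_id=3: sla_hours >= 9 → -23
ticket_id=4: sla_hours >= 51 OR age_days > 44 → -3
ticket_id=5: sla_hours >= 51 OR age_days > 44 → -2
ticket_id=6: sla_hours >= 51 OR age_days > 44 → 0
ticket_id=7: sla_hours >= 51 OR age_days > 44 → 0
ticket_id=8: sla_hours >= 51 OR age_days > 44 → -2
ticket_id=9: sla_hours >= 51 OR age_days > 44 → -2
ticket_id=10: ELSE → 45
ticket_id=11: sla_hours >= 9 → -21
ticket_id=12: sla_hours >= 51 OR age_days > 44 → -4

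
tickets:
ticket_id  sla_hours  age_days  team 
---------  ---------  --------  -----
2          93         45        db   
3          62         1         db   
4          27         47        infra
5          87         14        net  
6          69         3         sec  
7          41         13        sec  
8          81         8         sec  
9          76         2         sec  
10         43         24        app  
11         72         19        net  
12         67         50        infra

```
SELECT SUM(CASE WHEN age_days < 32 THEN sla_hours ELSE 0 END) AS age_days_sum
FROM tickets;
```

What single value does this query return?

531

ticket_id=2: ✗
ticket_id=3: ✓ → 62
ticket_id=4: ✗
ticket_id=5: ✓ → 87
ticket_id=6: ✓ → 69
ticket_id=7: ✓ → 41
ticket_id=8: ✓ → 81
ticket_id=9: ✓ → 76
ticket_id=10: ✓ → 43
ticket_id=11: ✓ → 72
ticket_id=12: ✗
age_days_sum = 62 + 87 + 69 + 41 + 81 + 76 + 43 + 72 = 531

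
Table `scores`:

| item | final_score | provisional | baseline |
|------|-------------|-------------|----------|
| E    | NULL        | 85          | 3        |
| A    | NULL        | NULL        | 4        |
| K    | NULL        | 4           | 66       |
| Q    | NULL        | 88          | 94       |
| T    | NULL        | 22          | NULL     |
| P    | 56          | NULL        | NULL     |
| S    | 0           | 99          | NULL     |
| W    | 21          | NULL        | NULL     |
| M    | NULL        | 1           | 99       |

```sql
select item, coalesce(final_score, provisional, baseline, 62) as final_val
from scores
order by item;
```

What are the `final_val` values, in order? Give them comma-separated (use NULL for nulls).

item=A: final_score=NULL, provisional=NULL, baseline=4 → 4
item=E: final_score=NULL, provisional=85 → 85
item=K: final_score=NULL, provisional=4 → 4
item=M: final_score=NULL, provisional=1 → 1
item=P: final_score=56 → 56
item=Q: final_score=NULL, provisional=88 → 88
item=S: final_score=0 → 0
item=T: final_score=NULL, provisional=22 → 22
item=W: final_score=21 → 21

4, 85, 4, 1, 56, 88, 0, 22, 21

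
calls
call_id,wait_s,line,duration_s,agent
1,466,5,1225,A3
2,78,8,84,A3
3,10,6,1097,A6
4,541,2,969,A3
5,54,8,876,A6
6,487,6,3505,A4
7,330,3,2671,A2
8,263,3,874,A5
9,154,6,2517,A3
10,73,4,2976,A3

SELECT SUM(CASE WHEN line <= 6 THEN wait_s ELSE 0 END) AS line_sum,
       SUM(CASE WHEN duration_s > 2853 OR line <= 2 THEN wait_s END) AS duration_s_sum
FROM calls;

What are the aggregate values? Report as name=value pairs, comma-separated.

line_sum=2324, duration_s_sum=1101

[line_sum: line <= 6]
call_id=1: ✓ → 466
call_id=2: ✗
call_id=3: ✓ → 10
call_id=4: ✓ → 541
call_id=5: ✗
call_id=6: ✓ → 487
call_id=7: ✓ → 330
call_id=8: ✓ → 263
call_id=9: ✓ → 154
call_id=10: ✓ → 73
line_sum = 466 + 10 + 541 + 487 + 330 + 263 + 154 + 73 = 2324
—
[duration_s_sum: duration_s > 2853 OR line <= 2]
call_id=1: ✗
call_id=2: ✗
call_id=3: ✗
call_id=4: ✓ → 541
call_id=5: ✗
call_id=6: ✓ → 487
call_id=7: ✗
call_id=8: ✗
call_id=9: ✗
call_id=10: ✓ → 73
duration_s_sum = 541 + 487 + 73 = 1101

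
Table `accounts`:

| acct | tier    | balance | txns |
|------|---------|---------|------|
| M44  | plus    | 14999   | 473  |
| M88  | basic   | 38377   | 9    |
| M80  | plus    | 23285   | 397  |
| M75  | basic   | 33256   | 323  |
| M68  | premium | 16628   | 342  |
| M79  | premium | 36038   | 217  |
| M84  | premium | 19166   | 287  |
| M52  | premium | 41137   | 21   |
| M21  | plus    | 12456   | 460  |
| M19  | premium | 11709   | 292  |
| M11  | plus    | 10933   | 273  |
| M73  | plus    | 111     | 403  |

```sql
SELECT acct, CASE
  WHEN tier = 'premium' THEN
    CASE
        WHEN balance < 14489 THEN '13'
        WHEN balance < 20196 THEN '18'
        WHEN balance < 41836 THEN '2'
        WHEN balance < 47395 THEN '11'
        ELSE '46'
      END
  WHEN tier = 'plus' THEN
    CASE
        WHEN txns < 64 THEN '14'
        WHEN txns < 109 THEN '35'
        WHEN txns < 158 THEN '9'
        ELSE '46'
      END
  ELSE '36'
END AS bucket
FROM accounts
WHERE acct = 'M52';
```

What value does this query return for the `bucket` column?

2

acct = M52: tier=premium, balance=41137, txns=21.
tier='premium' → inner[balance < 41836] → 2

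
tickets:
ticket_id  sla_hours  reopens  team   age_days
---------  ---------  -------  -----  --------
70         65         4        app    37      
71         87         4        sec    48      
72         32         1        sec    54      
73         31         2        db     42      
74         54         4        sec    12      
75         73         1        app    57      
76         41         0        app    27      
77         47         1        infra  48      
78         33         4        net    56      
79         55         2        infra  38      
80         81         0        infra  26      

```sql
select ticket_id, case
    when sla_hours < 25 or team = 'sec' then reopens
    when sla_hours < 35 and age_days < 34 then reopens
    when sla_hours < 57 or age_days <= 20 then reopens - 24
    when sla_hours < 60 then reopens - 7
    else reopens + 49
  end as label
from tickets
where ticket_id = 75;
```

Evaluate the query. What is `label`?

ticket_id = 75: sla_hours=73, reopens=1, team=app, age_days=57.
sla_hours < 25 or team = 'sec' → false
sla_hours < 35 and age_days < 34 → false
sla_hours < 57 or age_days <= 20 → false
sla_hours < 60 → false
No prior WHEN matched → ELSE → 50

50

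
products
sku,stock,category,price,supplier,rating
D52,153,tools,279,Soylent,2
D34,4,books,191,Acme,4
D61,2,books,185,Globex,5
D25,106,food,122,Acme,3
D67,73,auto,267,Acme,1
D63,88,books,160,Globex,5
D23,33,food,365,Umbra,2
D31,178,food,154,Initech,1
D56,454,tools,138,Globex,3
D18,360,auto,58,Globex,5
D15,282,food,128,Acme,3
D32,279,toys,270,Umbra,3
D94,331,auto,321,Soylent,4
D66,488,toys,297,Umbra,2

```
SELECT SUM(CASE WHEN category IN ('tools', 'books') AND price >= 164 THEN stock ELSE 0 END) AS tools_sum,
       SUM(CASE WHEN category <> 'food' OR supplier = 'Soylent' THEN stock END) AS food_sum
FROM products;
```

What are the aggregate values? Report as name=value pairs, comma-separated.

tools_sum=159, food_sum=2232

[tools_sum: category IN ('tools', 'books') AND price >= 164]
sku=D52: ✓ → 153
sku=D34: ✓ → 4
sku=D61: ✓ → 2
sku=D25: ✗
sku=D67: ✗
sku=D63: ✗
sku=D23: ✗
sku=D31: ✗
sku=D56: ✗
sku=D18: ✗
sku=D15: ✗
sku=D32: ✗
sku=D94: ✗
sku=D66: ✗
tools_sum = 153 + 4 + 2 = 159
—
[food_sum: category <> 'food' OR supplier = 'Soylent']
sku=D52: ✓ → 153
sku=D34: ✓ → 4
sku=D61: ✓ → 2
sku=D25: ✗
sku=D67: ✓ → 73
sku=D63: ✓ → 88
sku=D23: ✗
sku=D31: ✗
sku=D56: ✓ → 454
sku=D18: ✓ → 360
sku=D15: ✗
sku=D32: ✓ → 279
sku=D94: ✓ → 331
sku=D66: ✓ → 488
food_sum = 153 + 4 + 2 + 73 + 88 + 454 + 360 + 279 + 331 + 488 = 2232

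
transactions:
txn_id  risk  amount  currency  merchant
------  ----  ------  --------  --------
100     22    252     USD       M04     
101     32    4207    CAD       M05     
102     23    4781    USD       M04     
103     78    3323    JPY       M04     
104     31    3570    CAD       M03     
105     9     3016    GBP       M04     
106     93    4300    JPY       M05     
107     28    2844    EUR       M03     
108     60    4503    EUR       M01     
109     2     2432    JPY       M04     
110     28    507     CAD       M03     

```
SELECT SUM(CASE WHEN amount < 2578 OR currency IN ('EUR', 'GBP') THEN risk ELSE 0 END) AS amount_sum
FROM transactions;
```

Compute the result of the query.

txn_id=100: ✓ → 22
txn_id=101: ✗
txn_id=102: ✗
txn_id=103: ✗
txn_id=104: ✗
txn_id=105: ✓ → 9
txn_id=106: ✗
txn_id=107: ✓ → 28
txn_id=108: ✓ → 60
txn_id=109: ✓ → 2
txn_id=110: ✓ → 28
amount_sum = 22 + 9 + 28 + 60 + 2 + 28 = 149

149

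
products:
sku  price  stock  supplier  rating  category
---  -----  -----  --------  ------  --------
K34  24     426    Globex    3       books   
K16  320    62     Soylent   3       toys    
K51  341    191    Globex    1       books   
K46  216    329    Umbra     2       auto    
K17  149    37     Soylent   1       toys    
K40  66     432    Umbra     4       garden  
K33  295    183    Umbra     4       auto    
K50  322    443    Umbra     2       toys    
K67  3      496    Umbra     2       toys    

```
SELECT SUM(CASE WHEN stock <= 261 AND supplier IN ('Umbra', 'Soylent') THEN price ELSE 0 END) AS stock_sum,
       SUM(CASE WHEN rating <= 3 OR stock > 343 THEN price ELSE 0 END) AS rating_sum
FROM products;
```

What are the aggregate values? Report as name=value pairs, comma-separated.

[stock_sum: stock <= 261 AND supplier IN ('Umbra', 'Soylent')]
sku=K34: ✗
sku=K16: ✓ → 320
sku=K51: ✗
sku=K46: ✗
sku=K17: ✓ → 149
sku=K40: ✗
sku=K33: ✓ → 295
sku=K50: ✗
sku=K67: ✗
stock_sum = 320 + 149 + 295 = 764
—
[rating_sum: rating <= 3 OR stock > 343]
sku=K34: ✓ → 24
sku=K16: ✓ → 320
sku=K51: ✓ → 341
sku=K46: ✓ → 216
sku=K17: ✓ → 149
sku=K40: ✓ → 66
sku=K33: ✗
sku=K50: ✓ → 322
sku=K67: ✓ → 3
rating_sum = 24 + 320 + 341 + 216 + 149 + 66 + 322 + 3 = 1441

stock_sum=764, rating_sum=1441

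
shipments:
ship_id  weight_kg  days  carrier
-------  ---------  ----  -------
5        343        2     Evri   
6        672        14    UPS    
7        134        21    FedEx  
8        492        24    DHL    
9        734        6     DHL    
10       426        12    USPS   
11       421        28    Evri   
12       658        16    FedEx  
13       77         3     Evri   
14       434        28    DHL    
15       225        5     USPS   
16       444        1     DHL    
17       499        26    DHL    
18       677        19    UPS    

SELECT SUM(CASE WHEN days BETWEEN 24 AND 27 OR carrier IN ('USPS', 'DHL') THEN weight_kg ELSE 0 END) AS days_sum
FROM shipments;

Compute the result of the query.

ship_id=5: ✗
ship_id=6: ✗
ship_id=7: ✗
ship_id=8: ✓ → 492
ship_id=9: ✓ → 734
ship_id=10: ✓ → 426
ship_id=11: ✗
ship_id=12: ✗
ship_id=13: ✗
ship_id=14: ✓ → 434
ship_id=15: ✓ → 225
ship_id=16: ✓ → 444
ship_id=17: ✓ → 499
ship_id=18: ✗
days_sum = 492 + 734 + 426 + 434 + 225 + 444 + 499 = 3254

3254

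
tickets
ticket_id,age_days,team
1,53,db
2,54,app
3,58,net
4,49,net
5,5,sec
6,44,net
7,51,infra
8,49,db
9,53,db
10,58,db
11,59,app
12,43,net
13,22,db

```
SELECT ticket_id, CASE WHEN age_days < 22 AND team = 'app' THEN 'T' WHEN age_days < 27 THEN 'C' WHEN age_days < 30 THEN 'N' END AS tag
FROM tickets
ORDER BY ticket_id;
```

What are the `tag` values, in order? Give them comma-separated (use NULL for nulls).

ticket_id=1: (no match → NULL) → NULL
ticket_id=2: (no match → NULL) → NULL
ticket_id=3: (no match → NULL) → NULL
ticket_id=4: (no match → NULL) → NULL
ticket_id=5: age_days < 27 → C
ticket_id=6: (no match → NULL) → NULL
ticket_id=7: (no match → NULL) → NULL
ticket_id=8: (no match → NULL) → NULL
ticket_id=9: (no match → NULL) → NULL
ticket_id=10: (no match → NULL) → NULL
ticket_id=11: (no match → NULL) → NULL
ticket_id=12: (no match → NULL) → NULL
ticket_id=13: age_days < 27 → C

NULL, NULL, NULL, NULL, C, NULL, NULL, NULL, NULL, NULL, NULL, NULL, C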